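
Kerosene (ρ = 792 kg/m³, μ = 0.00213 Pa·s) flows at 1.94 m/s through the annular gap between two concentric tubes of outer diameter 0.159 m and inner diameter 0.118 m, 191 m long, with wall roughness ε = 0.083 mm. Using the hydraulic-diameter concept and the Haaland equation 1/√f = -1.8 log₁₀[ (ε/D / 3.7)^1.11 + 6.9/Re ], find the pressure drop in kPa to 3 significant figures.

Hydraulic diameter D_h = 4A/P = D_o - D_i = 0.159 - 0.118 = 0.041 m.
Re = ρVD_h/μ = 792·1.94·0.041/0.00213 = 2.958e+04.
ε/D_h = 8.3e-05/0.041 = 0.00202; Haaland gives 1/√f = -1.8 log₁₀[0.000239+0.000233] = 5.986, so f = 0.02791.
ΔP = f(L/D_h)(ρV²/2) = 0.02791·191/0.041·1490 = 1.938e+05 Pa.
ΔP = 194 kPa.

ΔP ≈ 194 kPa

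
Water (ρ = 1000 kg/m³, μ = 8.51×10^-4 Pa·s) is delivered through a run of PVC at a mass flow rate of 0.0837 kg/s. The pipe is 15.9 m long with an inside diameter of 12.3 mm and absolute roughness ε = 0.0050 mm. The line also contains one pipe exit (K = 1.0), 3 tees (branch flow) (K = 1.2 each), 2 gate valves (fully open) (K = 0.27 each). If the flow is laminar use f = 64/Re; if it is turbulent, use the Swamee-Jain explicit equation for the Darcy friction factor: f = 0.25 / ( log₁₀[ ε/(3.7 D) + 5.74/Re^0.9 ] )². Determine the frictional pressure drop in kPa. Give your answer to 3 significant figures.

ΔP ≈ 11.4 kPa

A = πD²/4 = π(0.0123)²/4 = 0.0001188 m²; mean velocity V = ṁ/(ρA) = 0.0837/(1000 · 0.0001188) = 0.7044 m/s.
Reynolds number Re = ρVD/μ = 1000 · 0.7044 · 0.0123 / 0.000851 = 1.018e+04.
Re > 4000 → turbulent. Relative roughness ε/D = 5e-06/0.0123 = 0.000407. Swamee-Jain: f = 0.25/(log₁₀[0.000407/3.7 + 5.74/1.018e+04^0.9])² = 0.25/(log₁₀[0.00011 + 0.00142])² = 0.25/(-2.816)² = 0.03153.
Total minor-loss coefficient ΣK = 1·1 + 3·1.2 + 2·0.27 = 5.14.
ΔP = [f·L/D + ΣK]·(ρV²/2) = [0.03153·15.9/0.0123 + 5.14]·(1000·0.7044²/2) = [40.76 + 5.14]·248.1 = 1.139e+04 Pa.
ΔP = 1.139e+04 Pa = 11.4 kPa.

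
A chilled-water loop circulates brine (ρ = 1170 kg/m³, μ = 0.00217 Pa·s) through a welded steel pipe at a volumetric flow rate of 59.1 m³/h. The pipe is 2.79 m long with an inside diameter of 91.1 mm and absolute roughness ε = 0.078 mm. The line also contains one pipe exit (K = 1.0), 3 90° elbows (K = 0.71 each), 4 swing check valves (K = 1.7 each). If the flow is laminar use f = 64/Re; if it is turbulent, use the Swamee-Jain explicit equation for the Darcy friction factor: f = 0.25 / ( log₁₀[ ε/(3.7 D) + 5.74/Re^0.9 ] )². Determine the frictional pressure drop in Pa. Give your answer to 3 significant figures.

ΔP ≈ 39300 Pa

Q = 59.1 m³/h = 59.1/3600 = 0.01642 m³/s.
Cross-sectional area A = πD²/4 = π(0.0911)²/4 = 0.006518 m²; mean velocity V = Q/A = 0.01642/0.006518 = 2.519 m/s.
Reynolds number Re = ρVD/μ = 1170 · 2.519 · 0.0911 / 0.00217 = 1.237e+05.
Re > 4000 → turbulent. Relative roughness ε/D = 7.8e-05/0.0911 = 0.000856. Swamee-Jain: f = 0.25/(log₁₀[0.000856/3.7 + 5.74/1.237e+05^0.9])² = 0.25/(log₁₀[0.000231 + 0.00015])² = 0.25/(-3.419)² = 0.02139.
Total minor-loss coefficient ΣK = 1·1 + 3·0.71 + 4·1.7 = 9.93.
ΔP = [f·L/D + ΣK]·(ρV²/2) = [0.02139·2.79/0.0911 + 9.93]·(1170·2.519²/2) = [0.6551 + 9.93]·3711 = 3.928e+04 Pa.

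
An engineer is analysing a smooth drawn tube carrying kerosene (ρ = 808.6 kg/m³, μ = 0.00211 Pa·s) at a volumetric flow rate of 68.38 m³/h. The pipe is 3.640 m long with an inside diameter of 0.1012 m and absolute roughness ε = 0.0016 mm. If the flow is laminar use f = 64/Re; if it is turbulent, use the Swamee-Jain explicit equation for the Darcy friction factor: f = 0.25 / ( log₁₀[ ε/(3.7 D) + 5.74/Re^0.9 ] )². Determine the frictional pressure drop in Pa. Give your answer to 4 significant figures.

Q = 68.38 m³/h = 68.38/3600 = 0.01899 m³/s.
Cross-sectional area A = πD²/4 = π(0.1012)²/4 = 0.008044 m²; mean velocity V = Q/A = 0.01899/0.008044 = 2.361 m/s.
Reynolds number Re = ρVD/μ = 808.6 · 2.361 · 0.1012 / 0.00211 = 9.158e+04.
Re > 4000 → turbulent. Relative roughness ε/D = 1.6e-06/0.1012 = 1.58e-05. Swamee-Jain: f = 0.25/(log₁₀[1.58e-05/3.7 + 5.74/9.158e+04^0.9])² = 0.25/(log₁₀[4.27e-06 + 0.000196])² = 0.25/(-3.697)² = 0.01829.
Darcy-Weisbach: ΔP = f(L/D)(ρV²/2) = 0.01829·(3.64/0.1012)·(808.6·2.361²/2) = 0.01829·35.97·2255 = 1483 Pa.

ΔP ≈ 1483 Pa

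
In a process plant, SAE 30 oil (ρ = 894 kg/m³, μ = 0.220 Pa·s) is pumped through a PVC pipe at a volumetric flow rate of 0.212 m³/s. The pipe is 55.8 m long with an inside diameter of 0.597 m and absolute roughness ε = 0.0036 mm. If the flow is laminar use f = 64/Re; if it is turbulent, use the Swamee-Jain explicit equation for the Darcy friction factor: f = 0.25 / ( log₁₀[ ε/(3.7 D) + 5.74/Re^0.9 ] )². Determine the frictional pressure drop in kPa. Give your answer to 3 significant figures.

ΔP ≈ 0.835 kPa

Cross-sectional area A = πD²/4 = π(0.597)²/4 = 0.2799 m²; mean velocity V = Q/A = 0.212/0.2799 = 0.7574 m/s.
Reynolds number Re = ρVD/μ = 894 · 0.7574 · 0.597 / 0.22 = 1837.
Re < 2300 → laminar flow, so f = 64/Re = 64/1837 = 0.03483 (the turbulent correlation is not needed).
Darcy-Weisbach: ΔP = f(L/D)(ρV²/2) = 0.03483·(55.8/0.597)·(894·0.7574²/2) = 0.03483·93.47·256.4 = 834.7 Pa.
ΔP = 834.7 Pa = 0.835 kPa.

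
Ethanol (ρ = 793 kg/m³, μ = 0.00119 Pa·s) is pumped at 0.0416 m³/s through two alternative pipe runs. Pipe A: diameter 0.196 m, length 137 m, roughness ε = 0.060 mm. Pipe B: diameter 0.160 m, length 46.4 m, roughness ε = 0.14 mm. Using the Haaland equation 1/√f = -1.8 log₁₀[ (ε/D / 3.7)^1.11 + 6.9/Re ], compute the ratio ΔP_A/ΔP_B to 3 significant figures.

ΔP_A/ΔP_B ≈ 0.937

Pipe A: V = Q/A = 0.0416/0.03017 = 1.379 m/s; Re = 1.801e+05; ε/D = 0.000306; Haaland → f = 0.01776; ΔP_A = f(L/D)(ρV²/2) = 9355 Pa.
Pipe B: V = Q/A = 0.0416/0.02011 = 2.069 m/s; Re = 2.206e+05; ε/D = 0.000875; Haaland → f = 0.02028; ΔP_B = f(L/D)(ρV²/2) = 9984 Pa.
ΔP_A/ΔP_B = 9355/9984 = 0.937.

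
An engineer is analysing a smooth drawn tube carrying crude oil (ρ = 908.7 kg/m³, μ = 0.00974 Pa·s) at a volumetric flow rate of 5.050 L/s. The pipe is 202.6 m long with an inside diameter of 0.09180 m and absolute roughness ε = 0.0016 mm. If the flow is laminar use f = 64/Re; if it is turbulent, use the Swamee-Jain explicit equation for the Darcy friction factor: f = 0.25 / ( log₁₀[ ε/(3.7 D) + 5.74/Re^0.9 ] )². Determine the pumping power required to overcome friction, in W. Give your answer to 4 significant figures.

Q = 5.050 L/s = 5.050/1000 = 0.00505 m³/s.
Cross-sectional area A = πD²/4 = π(0.0918)²/4 = 0.006619 m²; mean velocity V = Q/A = 0.00505/0.006619 = 0.763 m/s.
Reynolds number Re = ρVD/μ = 908.7 · 0.763 · 0.0918 / 0.00974 = 6535.
Re > 4000 → turbulent. Relative roughness ε/D = 1.6e-06/0.0918 = 1.74e-05. Swamee-Jain: f = 0.25/(log₁₀[1.74e-05/3.7 + 5.74/6535^0.9])² = 0.25/(log₁₀[4.71e-06 + 0.00211])² = 0.25/(-2.674)² = 0.03497.
Darcy-Weisbach: ΔP = f(L/D)(ρV²/2) = 0.03497·(202.6/0.0918)·(908.7·0.763²/2) = 0.03497·2207·264.5 = 2.041e+04 Pa.
Pumping power P = QΔP = 0.00505·2.041e+04 = 103.08 W = 103.1 W.

P ≈ 103.1 W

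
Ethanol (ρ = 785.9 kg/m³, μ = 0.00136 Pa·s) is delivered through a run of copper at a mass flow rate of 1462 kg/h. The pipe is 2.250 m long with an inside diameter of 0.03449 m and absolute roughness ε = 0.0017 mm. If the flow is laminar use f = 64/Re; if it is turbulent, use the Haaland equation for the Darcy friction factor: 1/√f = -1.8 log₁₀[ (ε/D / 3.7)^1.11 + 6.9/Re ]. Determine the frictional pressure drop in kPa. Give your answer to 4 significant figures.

ṁ = 1462 kg/h = 1462/3600 = 0.4061 kg/s.
A = πD²/4 = π(0.03449)²/4 = 0.0009343 m²; mean velocity V = ṁ/(ρA) = 0.4061/(785.9 · 0.0009343) = 0.5531 m/s.
Reynolds number Re = ρVD/μ = 785.9 · 0.5531 · 0.03449 / 0.00136 = 1.102e+04.
Re > 4000 → turbulent. Relative roughness ε/D = 1.7e-06/0.03449 = 4.93e-05. Haaland: 1/√f = -1.8 log₁₀[(4.93e-05/3.7)^1.11 + 6.9/1.102e+04] = -1.8 log₁₀[3.87e-06 + 0.000626] = 5.761, so f = 0.03013.
Darcy-Weisbach: ΔP = f(L/D)(ρV²/2) = 0.03013·(2.25/0.03449)·(785.9·0.5531²/2) = 0.03013·65.24·120.2 = 236.2 Pa.
ΔP = 236.2 Pa = 0.2362 kPa.

ΔP ≈ 0.2362 kPa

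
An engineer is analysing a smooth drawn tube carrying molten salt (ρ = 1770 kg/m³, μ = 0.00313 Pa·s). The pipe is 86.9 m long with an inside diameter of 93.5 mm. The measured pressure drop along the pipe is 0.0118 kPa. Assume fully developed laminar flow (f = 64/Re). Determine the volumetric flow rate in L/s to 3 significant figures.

Q ≈ 0.0814 L/s

For laminar flow, f = 64/Re with Re = ρVD/μ, so Darcy-Weisbach reduces to ΔP = 32μLV/D². Solving for V: V = ΔP·D²/(32μL) = 11.8·(0.0935)²/(32·0.00313·86.9) = 0.01185 m/s.
Check: Re = ρVD/μ = 1770·0.01185·0.0935/0.00313 = 626.7 < 2300, so the laminar assumption holds.
Q = V·A = 0.01185·(π/4·0.0935²) = 8.138e-05 m³/s = 0.0814 L/s.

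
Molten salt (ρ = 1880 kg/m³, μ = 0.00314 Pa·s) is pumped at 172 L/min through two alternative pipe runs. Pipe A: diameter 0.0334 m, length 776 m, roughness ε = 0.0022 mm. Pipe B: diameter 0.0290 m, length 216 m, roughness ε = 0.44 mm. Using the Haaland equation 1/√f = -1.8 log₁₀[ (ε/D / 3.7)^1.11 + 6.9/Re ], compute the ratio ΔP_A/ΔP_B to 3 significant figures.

ΔP_A/ΔP_B ≈ 0.785

Pipe A: V = Q/A = 0.002867/0.0008762 = 3.272 m/s; Re = 6.543e+04; ε/D = 6.59e-05; Haaland → f = 0.01973; ΔP_A = f(L/D)(ρV²/2) = 4.612e+06 Pa.
Pipe B: V = Q/A = 0.002867/0.0006605 = 4.34 m/s; Re = 7.536e+04; ε/D = 0.0152; Haaland → f = 0.04454; ΔP_B = f(L/D)(ρV²/2) = 5.874e+06 Pa.
ΔP_A/ΔP_B = 4.612e+06/5.874e+06 = 0.785.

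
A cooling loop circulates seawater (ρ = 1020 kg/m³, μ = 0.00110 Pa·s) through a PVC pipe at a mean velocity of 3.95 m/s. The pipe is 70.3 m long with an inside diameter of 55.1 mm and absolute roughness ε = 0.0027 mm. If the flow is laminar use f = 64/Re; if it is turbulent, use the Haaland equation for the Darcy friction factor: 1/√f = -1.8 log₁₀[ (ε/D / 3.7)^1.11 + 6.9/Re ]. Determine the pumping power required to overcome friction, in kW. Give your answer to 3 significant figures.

P ≈ 1.51 kW

Reynolds number Re = ρVD/μ = 1020 · 3.95 · 0.0551 / 0.0011 = 2.018e+05.
Re > 4000 → turbulent. Relative roughness ε/D = 2.7e-06/0.0551 = 4.9e-05. Haaland: 1/√f = -1.8 log₁₀[(4.9e-05/3.7)^1.11 + 6.9/2.018e+05] = -1.8 log₁₀[3.85e-06 + 3.42e-05] = 7.956, so f = 0.0158.
Darcy-Weisbach: ΔP = f(L/D)(ρV²/2) = 0.0158·(70.3/0.0551)·(1020·3.95²/2) = 0.0158·1276·7957 = 1.604e+05 Pa.
Q = V·A = 3.95·0.002384 = 0.009419 m³/s.
Pumping power P = QΔP = 0.009419·1.604e+05 = 1511 W = 1.51 kW.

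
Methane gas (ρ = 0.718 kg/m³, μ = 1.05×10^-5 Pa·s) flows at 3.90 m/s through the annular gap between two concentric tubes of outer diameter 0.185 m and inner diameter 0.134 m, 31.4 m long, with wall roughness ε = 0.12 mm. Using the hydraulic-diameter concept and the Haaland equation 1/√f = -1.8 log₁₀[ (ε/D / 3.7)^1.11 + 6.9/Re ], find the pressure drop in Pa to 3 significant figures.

Hydraulic diameter D_h = 4A/P = D_o - D_i = 0.185 - 0.134 = 0.051 m.
Re = ρVD_h/μ = 0.718·3.9·0.051/1.05e-05 = 1.36e+04.
ε/D_h = 0.00012/0.051 = 0.00235; Haaland gives 1/√f = -1.8 log₁₀[0.000283+0.000507] = 5.584, so f = 0.03207.
ΔP = f(L/D_h)(ρV²/2) = 0.03207·31.4/0.051·5.46 = 107.8 Pa.

ΔP ≈ 108 Pa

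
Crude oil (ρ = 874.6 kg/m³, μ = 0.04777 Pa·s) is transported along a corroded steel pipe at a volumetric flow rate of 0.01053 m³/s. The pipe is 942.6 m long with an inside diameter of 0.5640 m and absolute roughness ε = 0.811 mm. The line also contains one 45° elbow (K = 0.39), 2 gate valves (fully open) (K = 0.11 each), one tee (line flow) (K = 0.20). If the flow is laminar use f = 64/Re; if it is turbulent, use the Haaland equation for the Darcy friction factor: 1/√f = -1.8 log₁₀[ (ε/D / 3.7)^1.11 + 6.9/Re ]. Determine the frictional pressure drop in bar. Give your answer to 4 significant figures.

ΔP ≈ 0.001916 bar

Cross-sectional area A = πD²/4 = π(0.564)²/4 = 0.2498 m²; mean velocity V = Q/A = 0.01053/0.2498 = 0.04215 m/s.
Reynolds number Re = ρVD/μ = 874.6 · 0.04215 · 0.564 / 0.0478 = 435.2.
Re < 2300 → laminar flow, so f = 64/Re = 64/435.2 = 0.1471 (the turbulent correlation is not needed).
Total minor-loss coefficient ΣK = 1·0.39 + 2·0.11 + 1·0.2 = 0.81.
ΔP = [f·L/D + ΣK]·(ρV²/2) = [0.1471·942.6/0.564 + 0.81]·(874.6·0.04215²/2) = [245.8 + 0.81]·0.7769 = 191.6 Pa.
ΔP = 191.6 Pa = 0.001916 bar.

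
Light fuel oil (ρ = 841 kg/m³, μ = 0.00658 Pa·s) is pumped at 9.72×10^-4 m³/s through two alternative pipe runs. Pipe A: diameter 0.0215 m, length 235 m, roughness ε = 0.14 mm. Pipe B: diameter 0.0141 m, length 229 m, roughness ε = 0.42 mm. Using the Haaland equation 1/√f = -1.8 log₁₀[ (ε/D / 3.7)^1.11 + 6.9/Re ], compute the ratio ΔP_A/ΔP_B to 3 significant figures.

ΔP_A/ΔP_B ≈ 0.0855

Pipe A: V = Q/A = 0.000972/0.0003631 = 2.677 m/s; Re = 7357; ε/D = 0.00651; Haaland → f = 0.04107; ΔP_A = f(L/D)(ρV²/2) = 1.353e+06 Pa.
Pipe B: V = Q/A = 0.000972/0.0001561 = 6.225 m/s; Re = 1.122e+04; ε/D = 0.0298; Haaland → f = 0.05982; ΔP_B = f(L/D)(ρV²/2) = 1.583e+07 Pa.
ΔP_A/ΔP_B = 1.353e+06/1.583e+07 = 0.0855.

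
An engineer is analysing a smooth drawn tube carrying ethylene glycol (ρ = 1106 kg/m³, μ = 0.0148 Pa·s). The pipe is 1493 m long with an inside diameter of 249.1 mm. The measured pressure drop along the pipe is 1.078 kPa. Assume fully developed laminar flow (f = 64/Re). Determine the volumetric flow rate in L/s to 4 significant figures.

For laminar flow, f = 64/Re with Re = ρVD/μ, so Darcy-Weisbach reduces to ΔP = 32μLV/D². Solving for V: V = ΔP·D²/(32μL) = 1078·(0.2491)²/(32·0.0148·1493) = 0.0946 m/s.
Check: Re = ρVD/μ = 1106·0.0946·0.2491/0.0148 = 1761 < 2300, so the laminar assumption holds.
Q = V·A = 0.0946·(π/4·0.2491²) = 0.00461 m³/s = 4.610 L/s.

Q ≈ 4.610 L/s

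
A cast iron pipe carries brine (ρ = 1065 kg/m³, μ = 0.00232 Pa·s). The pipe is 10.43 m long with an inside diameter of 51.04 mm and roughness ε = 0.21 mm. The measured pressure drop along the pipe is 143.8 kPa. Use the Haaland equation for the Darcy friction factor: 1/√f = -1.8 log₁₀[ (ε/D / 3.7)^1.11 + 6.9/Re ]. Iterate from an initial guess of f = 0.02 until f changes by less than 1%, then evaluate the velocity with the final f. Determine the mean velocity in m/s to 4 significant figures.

V ≈ 6.713 m/s

Rearranging Darcy-Weisbach: V = √(2·ΔP·D/(f·L·ρ)). With ε/D = 0.00021/0.05104 = 0.00411, iterate starting from f = 0.02:
  f = 0.02 → V = √(2·1.438e+05·0.05104/(0.02·10.43·1065)) = 8.129 m/s; Re = ρVD/μ = 1.905e+05; f → 0.02922
  f = 0.02922 → V = 6.725 m/s; Re = 1.576e+05; f → 0.02933
Converged (Δf/f < 1%). With the final f = 0.02933: V = √(2·1.438e+05·0.05104/(0.02933·10.43·1065)) = 6.713 m/s.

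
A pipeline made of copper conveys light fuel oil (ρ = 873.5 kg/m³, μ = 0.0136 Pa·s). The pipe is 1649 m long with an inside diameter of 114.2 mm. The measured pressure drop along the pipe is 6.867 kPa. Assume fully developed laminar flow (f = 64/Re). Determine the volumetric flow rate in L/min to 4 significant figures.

For laminar flow, f = 64/Re with Re = ρVD/μ, so Darcy-Weisbach reduces to ΔP = 32μLV/D². Solving for V: V = ΔP·D²/(32μL) = 6867·(0.1142)²/(32·0.0136·1649) = 0.1248 m/s.
Check: Re = ρVD/μ = 873.5·0.1248·0.1142/0.0136 = 915.3 < 2300, so the laminar assumption holds.
Q = V·A = 0.1248·(π/4·0.1142²) = 0.001278 m³/s = 76.69 L/min.

Q ≈ 76.69 L/min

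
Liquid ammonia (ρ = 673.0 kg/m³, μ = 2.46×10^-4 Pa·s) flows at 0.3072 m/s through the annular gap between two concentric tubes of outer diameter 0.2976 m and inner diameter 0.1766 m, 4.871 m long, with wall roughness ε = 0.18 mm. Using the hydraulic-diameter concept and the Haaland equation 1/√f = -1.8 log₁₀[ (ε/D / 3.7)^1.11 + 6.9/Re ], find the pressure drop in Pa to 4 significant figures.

ΔP ≈ 30.05 Pa

Hydraulic diameter D_h = 4A/P = D_o - D_i = 0.2976 - 0.1766 = 0.121 m.
Re = ρVD_h/μ = 673·0.3072·0.121/0.000246 = 1.017e+05.
ε/D_h = 0.00018/0.121 = 0.00149; Haaland gives 1/√f = -1.8 log₁₀[0.00017+6.79e-05] = 6.522, so f = 0.02351.
ΔP = f(L/D_h)(ρV²/2) = 0.02351·4.871/0.121·31.76 = 30.05 Pa.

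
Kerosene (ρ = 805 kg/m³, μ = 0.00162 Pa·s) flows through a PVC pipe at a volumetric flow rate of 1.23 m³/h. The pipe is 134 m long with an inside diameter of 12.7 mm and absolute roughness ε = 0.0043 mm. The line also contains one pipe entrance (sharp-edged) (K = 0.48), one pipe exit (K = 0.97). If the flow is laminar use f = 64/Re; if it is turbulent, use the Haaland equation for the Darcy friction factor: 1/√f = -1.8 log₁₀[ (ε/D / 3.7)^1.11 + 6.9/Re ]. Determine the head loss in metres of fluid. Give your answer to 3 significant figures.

h_f ≈ 108 m

Q = 1.23 m³/h = 1.23/3600 = 0.0003417 m³/s.
Cross-sectional area A = πD²/4 = π(0.0127)²/4 = 0.0001267 m²; mean velocity V = Q/A = 0.0003417/0.0001267 = 2.697 m/s.
Reynolds number Re = ρVD/μ = 805 · 2.697 · 0.0127 / 0.00162 = 1.702e+04.
Re > 4000 → turbulent. Relative roughness ε/D = 4.3e-06/0.0127 = 0.000339. Haaland: 1/√f = -1.8 log₁₀[(0.000339/3.7)^1.11 + 6.9/1.702e+04] = -1.8 log₁₀[3.29e-05 + 0.000405] = 6.045, so f = 0.02737.
Total minor-loss coefficient ΣK = 1·0.48 + 1·0.97 = 1.45.
ΔP = [f·L/D + ΣK]·(ρV²/2) = [0.02737·134/0.0127 + 1.45]·(805·2.697²/2) = [288.8 + 1.45]·2928 = 8.497e+05 Pa.
Head loss h_f = ΔP/(ρg) = 8.497e+05/(805·9.81) = 108 m.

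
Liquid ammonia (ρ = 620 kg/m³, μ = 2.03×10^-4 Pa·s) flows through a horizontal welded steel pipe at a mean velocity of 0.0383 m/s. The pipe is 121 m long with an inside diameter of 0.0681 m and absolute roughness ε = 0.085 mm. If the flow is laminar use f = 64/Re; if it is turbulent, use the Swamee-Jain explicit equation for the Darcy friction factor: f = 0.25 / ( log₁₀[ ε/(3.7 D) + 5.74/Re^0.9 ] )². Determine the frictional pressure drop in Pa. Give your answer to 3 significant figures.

ΔP ≈ 28.2 Pa

Reynolds number Re = ρVD/μ = 620 · 0.0383 · 0.0681 / 0.000203 = 7966.
Re > 4000 → turbulent. Relative roughness ε/D = 8.5e-05/0.0681 = 0.00125. Swamee-Jain: f = 0.25/(log₁₀[0.00125/3.7 + 5.74/7966^0.9])² = 0.25/(log₁₀[0.000337 + 0.00177])² = 0.25/(-2.676)² = 0.0349.
Darcy-Weisbach: ΔP = f(L/D)(ρV²/2) = 0.0349·(121/0.0681)·(620·0.0383²/2) = 0.0349·1777·0.4547 = 28.2 Pa.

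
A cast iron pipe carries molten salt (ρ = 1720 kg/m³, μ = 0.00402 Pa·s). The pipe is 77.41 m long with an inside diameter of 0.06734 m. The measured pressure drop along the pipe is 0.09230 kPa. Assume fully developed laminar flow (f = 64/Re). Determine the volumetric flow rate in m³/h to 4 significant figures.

For laminar flow, f = 64/Re with Re = ρVD/μ, so Darcy-Weisbach reduces to ΔP = 32μLV/D². Solving for V: V = ΔP·D²/(32μL) = 92.3·(0.06734)²/(32·0.00402·77.41) = 0.04203 m/s.
Check: Re = ρVD/μ = 1720·0.04203·0.06734/0.00402 = 1211 < 2300, so the laminar assumption holds.
Q = V·A = 0.04203·(π/4·0.06734²) = 0.0001497 m³/s = 0.5389 m³/h.

Q ≈ 0.5389 m³/h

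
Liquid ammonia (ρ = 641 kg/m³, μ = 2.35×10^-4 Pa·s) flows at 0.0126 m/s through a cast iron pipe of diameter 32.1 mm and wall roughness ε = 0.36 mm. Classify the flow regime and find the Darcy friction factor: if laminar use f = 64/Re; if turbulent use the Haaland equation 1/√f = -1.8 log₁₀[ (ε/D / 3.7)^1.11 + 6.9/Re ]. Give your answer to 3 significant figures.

Re = ρVD/μ = 641·0.0126·0.0321/0.000235 = 1103.
Re < 2300 → laminar, so f = 64/Re = 0.05801 (roughness is irrelevant in laminar flow).

f ≈ 0.0580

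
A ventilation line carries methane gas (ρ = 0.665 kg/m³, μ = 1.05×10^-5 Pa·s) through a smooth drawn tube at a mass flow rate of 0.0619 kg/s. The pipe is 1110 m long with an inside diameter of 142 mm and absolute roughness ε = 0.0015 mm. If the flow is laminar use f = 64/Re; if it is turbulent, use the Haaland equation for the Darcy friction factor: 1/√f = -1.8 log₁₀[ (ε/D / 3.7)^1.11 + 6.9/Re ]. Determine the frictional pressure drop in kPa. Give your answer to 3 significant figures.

A = πD²/4 = π(0.142)²/4 = 0.01584 m²; mean velocity V = ṁ/(ρA) = 0.0619/(0.665 · 0.01584) = 5.878 m/s.
Reynolds number Re = ρVD/μ = 0.665 · 5.878 · 0.142 / 1.05e-05 = 5.286e+04.
Re > 4000 → turbulent. Relative roughness ε/D = 1.5e-06/0.142 = 1.06e-05. Haaland: 1/√f = -1.8 log₁₀[(1.06e-05/3.7)^1.11 + 6.9/5.286e+04] = -1.8 log₁₀[7.01e-07 + 0.000131] = 6.988, so f = 0.02048.
Darcy-Weisbach: ΔP = f(L/D)(ρV²/2) = 0.02048·(1110/0.142)·(0.665·5.878²/2) = 0.02048·7817·11.49 = 1839 Pa.
ΔP = 1839 Pa = 1.84 kPa.

ΔP ≈ 1.84 kPa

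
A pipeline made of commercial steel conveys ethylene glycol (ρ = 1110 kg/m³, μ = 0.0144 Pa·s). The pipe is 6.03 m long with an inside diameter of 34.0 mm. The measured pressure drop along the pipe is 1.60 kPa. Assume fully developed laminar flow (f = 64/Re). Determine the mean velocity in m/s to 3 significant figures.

V ≈ 0.666 m/s

For laminar flow, f = 64/Re with Re = ρVD/μ, so Darcy-Weisbach reduces to ΔP = 32μLV/D². Solving for V: V = ΔP·D²/(32μL) = 1600·(0.034)²/(32·0.0144·6.03) = 0.6657 m/s.
Check: Re = ρVD/μ = 1110·0.6657·0.034/0.0144 = 1745 < 2300, so the laminar assumption holds.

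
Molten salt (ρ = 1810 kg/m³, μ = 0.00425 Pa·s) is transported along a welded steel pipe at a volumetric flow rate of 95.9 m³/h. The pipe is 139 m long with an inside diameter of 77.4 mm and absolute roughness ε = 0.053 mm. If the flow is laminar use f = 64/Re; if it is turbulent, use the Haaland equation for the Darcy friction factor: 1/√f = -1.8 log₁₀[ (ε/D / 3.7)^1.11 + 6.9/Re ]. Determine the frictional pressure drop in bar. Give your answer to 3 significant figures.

Q = 95.9 m³/h = 95.9/3600 = 0.02664 m³/s.
Cross-sectional area A = πD²/4 = π(0.0774)²/4 = 0.004705 m²; mean velocity V = Q/A = 0.02664/0.004705 = 5.662 m/s.
Reynolds number Re = ρVD/μ = 1810 · 5.662 · 0.0774 / 0.00425 = 1.866e+05.
Re > 4000 → turbulent. Relative roughness ε/D = 5.3e-05/0.0774 = 0.000685. Haaland: 1/√f = -1.8 log₁₀[(0.000685/3.7)^1.11 + 6.9/1.866e+05] = -1.8 log₁₀[7.19e-05 + 3.7e-05] = 7.134, so f = 0.01965.
Darcy-Weisbach: ΔP = f(L/D)(ρV²/2) = 0.01965·(139/0.0774)·(1810·5.662²/2) = 0.01965·1796·2.901e+04 = 1.024e+06 Pa.
ΔP = 1.024e+06 Pa = 10.2 bar.

ΔP ≈ 10.2 bar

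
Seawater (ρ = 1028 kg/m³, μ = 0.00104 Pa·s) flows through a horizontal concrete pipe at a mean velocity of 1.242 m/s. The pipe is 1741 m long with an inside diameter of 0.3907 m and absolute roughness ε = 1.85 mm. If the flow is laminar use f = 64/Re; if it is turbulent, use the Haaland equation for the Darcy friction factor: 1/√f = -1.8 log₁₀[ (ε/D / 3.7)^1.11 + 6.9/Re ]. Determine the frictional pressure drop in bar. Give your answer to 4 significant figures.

Reynolds number Re = ρVD/μ = 1028 · 1.242 · 0.3907 / 0.00104 = 4.797e+05.
Re > 4000 → turbulent. Relative roughness ε/D = 0.00185/0.3907 = 0.00474. Haaland: 1/√f = -1.8 log₁₀[(0.00474/3.7)^1.11 + 6.9/4.797e+05] = -1.8 log₁₀[0.000615 + 1.44e-05] = 5.762, so f = 0.03012.
Darcy-Weisbach: ΔP = f(L/D)(ρV²/2) = 0.03012·(1741/0.3907)·(1028·1.242²/2) = 0.03012·4456·792.9 = 1.064e+05 Pa.
ΔP = 1.064e+05 Pa = 1.064 bar.

ΔP ≈ 1.064 bar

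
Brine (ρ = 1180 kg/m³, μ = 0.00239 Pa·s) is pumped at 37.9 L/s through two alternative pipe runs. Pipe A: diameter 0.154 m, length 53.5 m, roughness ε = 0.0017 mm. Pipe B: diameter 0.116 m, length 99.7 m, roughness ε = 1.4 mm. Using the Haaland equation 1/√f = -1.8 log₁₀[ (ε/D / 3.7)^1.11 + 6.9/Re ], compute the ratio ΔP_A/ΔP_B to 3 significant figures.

Pipe A: V = Q/A = 0.0379/0.01863 = 2.035 m/s; Re = 1.547e+05; ε/D = 1.1e-05; Haaland → f = 0.01636; ΔP_A = f(L/D)(ρV²/2) = 1.388e+04 Pa.
Pipe B: V = Q/A = 0.0379/0.01057 = 3.586 m/s; Re = 2.054e+05; ε/D = 0.0121; Haaland → f = 0.04076; ΔP_B = f(L/D)(ρV²/2) = 2.658e+05 Pa.
ΔP_A/ΔP_B = 1.388e+04/2.658e+05 = 0.0522.

ΔP_A/ΔP_B ≈ 0.0522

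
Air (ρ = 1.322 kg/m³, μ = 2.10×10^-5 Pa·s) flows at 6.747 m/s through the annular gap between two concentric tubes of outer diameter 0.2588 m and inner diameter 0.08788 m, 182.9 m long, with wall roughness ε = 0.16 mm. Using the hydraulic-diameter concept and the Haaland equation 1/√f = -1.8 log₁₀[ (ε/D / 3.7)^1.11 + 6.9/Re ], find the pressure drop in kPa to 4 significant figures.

Hydraulic diameter D_h = 4A/P = D_o - D_i = 0.2588 - 0.08788 = 0.1709 m.
Re = ρVD_h/μ = 1.322·6.747·0.1709/2.1e-05 = 7.26e+04.
ε/D_h = 0.00016/0.1709 = 0.000936; Haaland gives 1/√f = -1.8 log₁₀[0.000102+9.5e-05] = 6.671, so f = 0.02247.
ΔP = f(L/D_h)(ρV²/2) = 0.02247·182.9/0.1709·30.09 = 723.6 Pa.
ΔP = 0.7236 kPa.

ΔP ≈ 0.7236 kPa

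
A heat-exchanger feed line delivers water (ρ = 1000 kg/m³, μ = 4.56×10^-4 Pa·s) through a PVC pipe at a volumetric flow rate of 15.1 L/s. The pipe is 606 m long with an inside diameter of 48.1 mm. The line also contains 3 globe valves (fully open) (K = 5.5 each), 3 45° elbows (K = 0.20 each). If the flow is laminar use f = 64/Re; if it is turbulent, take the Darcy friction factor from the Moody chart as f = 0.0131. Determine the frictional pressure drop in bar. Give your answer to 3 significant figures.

ΔP ≈ 62.9 bar

Q = 15.1 L/s = 15.1/1000 = 0.0151 m³/s.
Cross-sectional area A = πD²/4 = π(0.0481)²/4 = 0.001817 m²; mean velocity V = Q/A = 0.0151/0.001817 = 8.31 m/s.
Reynolds number Re = ρVD/μ = 1000 · 8.31 · 0.0481 / 0.000456 = 8.766e+05.
Re > 4000 → turbulent; use the Moody-chart value f = 0.0131.
Total minor-loss coefficient ΣK = 3·5.5 + 3·0.2 = 17.1.
ΔP = [f·L/D + ΣK]·(ρV²/2) = [0.0131·606/0.0481 + 17.1]·(1000·8.31²/2) = [165 + 17.1]·3.453e+04 = 6.289e+06 Pa.
ΔP = 6.289e+06 Pa = 62.9 bar.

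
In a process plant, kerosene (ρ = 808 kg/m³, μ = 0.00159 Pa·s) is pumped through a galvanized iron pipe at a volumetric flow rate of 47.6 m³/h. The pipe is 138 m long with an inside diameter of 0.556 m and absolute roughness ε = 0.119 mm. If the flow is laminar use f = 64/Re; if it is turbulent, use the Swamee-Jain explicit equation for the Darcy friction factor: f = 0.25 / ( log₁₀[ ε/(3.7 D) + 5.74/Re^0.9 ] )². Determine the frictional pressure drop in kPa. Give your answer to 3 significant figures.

Q = 47.6 m³/h = 47.6/3600 = 0.01322 m³/s.
Cross-sectional area A = πD²/4 = π(0.556)²/4 = 0.2428 m²; mean velocity V = Q/A = 0.01322/0.2428 = 0.05446 m/s.
Reynolds number Re = ρVD/μ = 808 · 0.05446 · 0.556 / 0.00159 = 1.539e+04.
Re > 4000 → turbulent. Relative roughness ε/D = 0.000119/0.556 = 0.000214. Swamee-Jain: f = 0.25/(log₁₀[0.000214/3.7 + 5.74/1.539e+04^0.9])² = 0.25/(log₁₀[5.78e-05 + 0.000978])² = 0.25/(-2.985)² = 0.02807.
Darcy-Weisbach: ΔP = f(L/D)(ρV²/2) = 0.02807·(138/0.556)·(808·0.05446²/2) = 0.02807·248.2·1.198 = 8.346 Pa.
ΔP = 8.346 Pa = 0.00835 kPa.

ΔP ≈ 0.00835 kPa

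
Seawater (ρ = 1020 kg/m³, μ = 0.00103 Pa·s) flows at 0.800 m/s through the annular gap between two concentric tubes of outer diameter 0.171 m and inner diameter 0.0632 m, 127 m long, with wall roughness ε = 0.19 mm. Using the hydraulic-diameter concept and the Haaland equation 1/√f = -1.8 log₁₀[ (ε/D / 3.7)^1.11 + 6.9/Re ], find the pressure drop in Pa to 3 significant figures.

ΔP ≈ 9450 Pa

Hydraulic diameter D_h = 4A/P = D_o - D_i = 0.171 - 0.0632 = 0.1078 m.
Re = ρVD_h/μ = 1020·0.8·0.1078/0.00103 = 8.54e+04.
ε/D_h = 0.00019/0.1078 = 0.00176; Haaland gives 1/√f = -1.8 log₁₀[0.000205+8.08e-05] = 6.378, so f = 0.02458.
ΔP = f(L/D_h)(ρV²/2) = 0.02458·127/0.1078·326.4 = 9453 Pa.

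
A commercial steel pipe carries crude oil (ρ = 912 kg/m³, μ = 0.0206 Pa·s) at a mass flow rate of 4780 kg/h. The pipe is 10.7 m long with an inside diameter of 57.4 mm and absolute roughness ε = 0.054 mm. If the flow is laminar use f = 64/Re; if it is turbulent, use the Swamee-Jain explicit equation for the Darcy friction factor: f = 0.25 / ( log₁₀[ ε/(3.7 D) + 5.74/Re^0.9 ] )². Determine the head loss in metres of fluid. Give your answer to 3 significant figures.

ṁ = 4780 kg/h = 4780/3600 = 1.328 kg/s.
A = πD²/4 = π(0.0574)²/4 = 0.002588 m²; mean velocity V = ṁ/(ρA) = 1.328/(912 · 0.002588) = 0.5626 m/s.
Reynolds number Re = ρVD/μ = 912 · 0.5626 · 0.0574 / 0.0206 = 1430.
Re < 2300 → laminar flow, so f = 64/Re = 64/1430 = 0.04476 (the turbulent correlation is not needed).
Darcy-Weisbach: ΔP = f(L/D)(ρV²/2) = 0.04476·(10.7/0.0574)·(912·0.5626²/2) = 0.04476·186.4·144.3 = 1204 Pa.
Head loss h_f = ΔP/(ρg) = 1204/(912·9.81) = 0.135 m.

h_f ≈ 0.135 m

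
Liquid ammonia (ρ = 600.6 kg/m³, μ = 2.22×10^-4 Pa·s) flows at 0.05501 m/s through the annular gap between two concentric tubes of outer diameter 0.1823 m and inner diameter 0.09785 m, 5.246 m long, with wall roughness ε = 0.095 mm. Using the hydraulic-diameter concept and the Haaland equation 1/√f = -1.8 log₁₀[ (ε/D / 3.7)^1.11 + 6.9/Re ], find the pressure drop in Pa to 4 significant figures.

ΔP ≈ 1.732 Pa

Hydraulic diameter D_h = 4A/P = D_o - D_i = 0.1823 - 0.09785 = 0.08445 m.
Re = ρVD_h/μ = 600.6·0.05501·0.08445/0.000222 = 1.257e+04.
ε/D_h = 9.5e-05/0.08445 = 0.00112; Haaland gives 1/√f = -1.8 log₁₀[0.000125+0.000549] = 5.709, so f = 0.03068.
ΔP = f(L/D_h)(ρV²/2) = 0.03068·5.246/0.08445·0.9087 = 1.732 Pa.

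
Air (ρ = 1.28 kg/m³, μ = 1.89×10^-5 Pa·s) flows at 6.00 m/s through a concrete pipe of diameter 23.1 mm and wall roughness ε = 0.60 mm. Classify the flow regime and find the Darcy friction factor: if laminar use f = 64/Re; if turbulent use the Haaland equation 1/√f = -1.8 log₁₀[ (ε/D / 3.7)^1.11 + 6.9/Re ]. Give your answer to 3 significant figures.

f ≈ 0.0574

Re = ρVD/μ = 1.28·6·0.0231/1.89e-05 = 9387.
Re > 4000 → turbulent. ε/D = 0.0006/0.0231 = 0.026; Haaland: 1/√f = -1.8 log₁₀[0.00407 + 0.000735] = 4.173, so f = 0.05742.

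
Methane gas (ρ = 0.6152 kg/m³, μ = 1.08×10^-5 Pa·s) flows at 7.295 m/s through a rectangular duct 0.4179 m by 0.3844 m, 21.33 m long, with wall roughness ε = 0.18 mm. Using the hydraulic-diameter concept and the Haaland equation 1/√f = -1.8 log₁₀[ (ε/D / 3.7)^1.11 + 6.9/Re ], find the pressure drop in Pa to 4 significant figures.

ΔP ≈ 16.30 Pa

Hydraulic diameter D_h = 4A/P = 4·(0.4179·0.3844)/(2·(0.4179+0.3844)) = 0.6426/1.605 = 0.4005 m.
Re = ρVD_h/μ = 0.6152·7.295·0.4005/1.08e-05 = 1.664e+05.
ε/D_h = 0.00018/0.4005 = 0.000449; Haaland gives 1/√f = -1.8 log₁₀[4.51e-05+4.15e-05] = 7.313, so f = 0.0187.
ΔP = f(L/D_h)(ρV²/2) = 0.0187·21.33/0.4005·16.37 = 16.3 Pa.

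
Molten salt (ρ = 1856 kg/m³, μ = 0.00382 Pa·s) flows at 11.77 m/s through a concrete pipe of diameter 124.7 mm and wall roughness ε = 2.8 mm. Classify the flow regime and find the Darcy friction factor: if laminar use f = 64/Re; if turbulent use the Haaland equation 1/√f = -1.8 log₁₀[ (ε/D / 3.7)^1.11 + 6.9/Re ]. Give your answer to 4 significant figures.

f ≈ 0.05102

Re = ρVD/μ = 1856·11.77·0.1247/0.00382 = 7.131e+05.
Re > 4000 → turbulent. ε/D = 0.0028/0.1247 = 0.0225; Haaland: 1/√f = -1.8 log₁₀[0.00346 + 9.68e-06] = 4.427, so f = 0.05102.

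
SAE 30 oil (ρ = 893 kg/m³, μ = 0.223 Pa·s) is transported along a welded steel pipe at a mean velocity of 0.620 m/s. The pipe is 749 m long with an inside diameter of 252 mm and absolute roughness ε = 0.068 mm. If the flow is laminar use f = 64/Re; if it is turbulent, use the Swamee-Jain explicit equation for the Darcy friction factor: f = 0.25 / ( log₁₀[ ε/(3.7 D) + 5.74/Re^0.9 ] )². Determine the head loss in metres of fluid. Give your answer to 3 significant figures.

h_f ≈ 5.96 m

Reynolds number Re = ρVD/μ = 893 · 0.62 · 0.252 / 0.223 = 625.7.
Re < 2300 → laminar flow, so f = 64/Re = 64/625.7 = 0.1023 (the turbulent correlation is not needed).
Darcy-Weisbach: ΔP = f(L/D)(ρV²/2) = 0.1023·(749/0.252)·(893·0.62²/2) = 0.1023·2972·171.6 = 5.218e+04 Pa.
Head loss h_f = ΔP/(ρg) = 5.218e+04/(893·9.81) = 5.96 m.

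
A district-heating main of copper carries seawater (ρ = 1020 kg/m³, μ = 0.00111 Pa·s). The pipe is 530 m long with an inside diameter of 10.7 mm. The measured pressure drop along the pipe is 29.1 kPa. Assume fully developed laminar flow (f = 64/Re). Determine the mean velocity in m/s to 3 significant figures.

V ≈ 0.177 m/s

For laminar flow, f = 64/Re with Re = ρVD/μ, so Darcy-Weisbach reduces to ΔP = 32μLV/D². Solving for V: V = ΔP·D²/(32μL) = 2.91e+04·(0.0107)²/(32·0.00111·530) = 0.177 m/s.
Check: Re = ρVD/μ = 1020·0.177·0.0107/0.00111 = 1740 < 2300, so the laminar assumption holds.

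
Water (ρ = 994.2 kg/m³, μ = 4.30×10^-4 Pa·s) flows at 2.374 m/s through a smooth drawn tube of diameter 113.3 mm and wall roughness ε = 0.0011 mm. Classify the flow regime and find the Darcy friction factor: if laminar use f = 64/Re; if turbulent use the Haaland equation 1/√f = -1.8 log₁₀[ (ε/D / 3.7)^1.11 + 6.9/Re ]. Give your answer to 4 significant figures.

Re = ρVD/μ = 994.2·2.374·0.1133/0.00043 = 6.219e+05.
Re > 4000 → turbulent. ε/D = 1.1e-06/0.1133 = 9.71e-06; Haaland: 1/√f = -1.8 log₁₀[6.38e-07 + 1.11e-05] = 8.875, so f = 0.0127.

f ≈ 0.01270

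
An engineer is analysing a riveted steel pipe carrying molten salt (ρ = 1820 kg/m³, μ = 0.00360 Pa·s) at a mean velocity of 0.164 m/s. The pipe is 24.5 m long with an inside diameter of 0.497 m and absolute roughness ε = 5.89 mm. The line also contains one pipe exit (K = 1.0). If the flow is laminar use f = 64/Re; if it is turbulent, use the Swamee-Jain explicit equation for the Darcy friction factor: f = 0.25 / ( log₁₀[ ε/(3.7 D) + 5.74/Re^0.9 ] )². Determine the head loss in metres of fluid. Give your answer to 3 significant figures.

Reynolds number Re = ρVD/μ = 1820 · 0.164 · 0.497 / 0.0036 = 4.121e+04.
Re > 4000 → turbulent. Relative roughness ε/D = 0.00589/0.497 = 0.0119. Swamee-Jain: f = 0.25/(log₁₀[0.0119/3.7 + 5.74/4.121e+04^0.9])² = 0.25/(log₁₀[0.0032 + 0.000403])² = 0.25/(-2.443)² = 0.04189.
Total minor-loss coefficient ΣK = 1·1 = 1.
ΔP = [f·L/D + ΣK]·(ρV²/2) = [0.04189·24.5/0.497 + 1]·(1820·0.164²/2) = [2.065 + 1]·24.48 = 75.02 Pa.
Head loss h_f = ΔP/(ρg) = 75.02/(1820·9.81) = 0.00420 m.

h_f ≈ 0.00420 m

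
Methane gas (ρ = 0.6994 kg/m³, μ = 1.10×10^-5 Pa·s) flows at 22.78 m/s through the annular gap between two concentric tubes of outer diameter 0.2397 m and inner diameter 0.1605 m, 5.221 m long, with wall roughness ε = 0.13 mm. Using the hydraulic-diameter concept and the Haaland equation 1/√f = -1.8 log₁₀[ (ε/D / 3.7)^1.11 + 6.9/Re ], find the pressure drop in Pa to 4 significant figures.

Hydraulic diameter D_h = 4A/P = D_o - D_i = 0.2397 - 0.1605 = 0.0792 m.
Re = ρVD_h/μ = 0.6994·22.78·0.0792/1.1e-05 = 1.147e+05.
ε/D_h = 0.00013/0.0792 = 0.00164; Haaland gives 1/√f = -1.8 log₁₀[0.00019+6.02e-05] = 6.484, so f = 0.02379.
ΔP = f(L/D_h)(ρV²/2) = 0.02379·5.221/0.0792·181.5 = 284.5 Pa.

ΔP ≈ 284.5 Pa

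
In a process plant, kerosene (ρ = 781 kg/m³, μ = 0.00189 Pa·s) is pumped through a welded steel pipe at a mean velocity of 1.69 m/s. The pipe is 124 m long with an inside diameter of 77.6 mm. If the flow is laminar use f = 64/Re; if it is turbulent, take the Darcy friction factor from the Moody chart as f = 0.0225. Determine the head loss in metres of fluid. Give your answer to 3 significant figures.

h_f ≈ 5.23 m

Reynolds number Re = ρVD/μ = 781 · 1.69 · 0.0776 / 0.00189 = 5.419e+04.
Re > 4000 → turbulent; use the Moody-chart value f = 0.0225.
Darcy-Weisbach: ΔP = f(L/D)(ρV²/2) = 0.0225·(124/0.0776)·(781·1.69²/2) = 0.0225·1598·1115 = 4.01e+04 Pa.
Head loss h_f = ΔP/(ρg) = 4.01e+04/(781·9.81) = 5.23 m.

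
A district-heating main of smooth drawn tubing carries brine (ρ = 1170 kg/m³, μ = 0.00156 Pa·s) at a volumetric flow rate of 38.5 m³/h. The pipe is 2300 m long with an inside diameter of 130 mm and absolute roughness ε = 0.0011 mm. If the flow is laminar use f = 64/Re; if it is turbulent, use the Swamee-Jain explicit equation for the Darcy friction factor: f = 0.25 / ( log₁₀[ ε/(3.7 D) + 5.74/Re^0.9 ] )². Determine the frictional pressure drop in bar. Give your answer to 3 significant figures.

ΔP ≈ 1.27 bar

Q = 38.5 m³/h = 38.5/3600 = 0.01069 m³/s.
Cross-sectional area A = πD²/4 = π(0.13)²/4 = 0.01327 m²; mean velocity V = Q/A = 0.01069/0.01327 = 0.8057 m/s.
Reynolds number Re = ρVD/μ = 1170 · 0.8057 · 0.13 / 0.00156 = 7.856e+04.
Re > 4000 → turbulent. Relative roughness ε/D = 1.1e-06/0.13 = 8.46e-06. Swamee-Jain: f = 0.25/(log₁₀[8.46e-06/3.7 + 5.74/7.856e+04^0.9])² = 0.25/(log₁₀[2.29e-06 + 0.000226])² = 0.25/(-3.642)² = 0.01884.
Darcy-Weisbach: ΔP = f(L/D)(ρV²/2) = 0.01884·(2300/0.13)·(1170·0.8057²/2) = 0.01884·1.769e+04·379.8 = 1.266e+05 Pa.
ΔP = 1.266e+05 Pa = 1.27 bar.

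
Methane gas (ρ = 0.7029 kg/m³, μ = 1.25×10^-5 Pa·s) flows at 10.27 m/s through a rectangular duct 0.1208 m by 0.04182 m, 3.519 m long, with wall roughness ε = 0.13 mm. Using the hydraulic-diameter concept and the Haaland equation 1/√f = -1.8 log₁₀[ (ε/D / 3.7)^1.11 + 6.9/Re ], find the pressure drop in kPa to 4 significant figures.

ΔP ≈ 0.05754 kPa

Hydraulic diameter D_h = 4A/P = 4·(0.1208·0.04182)/(2·(0.1208+0.04182)) = 0.02021/0.3252 = 0.06213 m.
Re = ρVD_h/μ = 0.7029·10.27·0.06213/1.25e-05 = 3.588e+04.
ε/D_h = 0.00013/0.06213 = 0.00209; Haaland gives 1/√f = -1.8 log₁₀[0.000248+0.000192] = 6.04, so f = 0.02741.
ΔP = f(L/D_h)(ρV²/2) = 0.02741·3.519/0.06213·37.07 = 57.54 Pa.
ΔP = 0.05754 kPa.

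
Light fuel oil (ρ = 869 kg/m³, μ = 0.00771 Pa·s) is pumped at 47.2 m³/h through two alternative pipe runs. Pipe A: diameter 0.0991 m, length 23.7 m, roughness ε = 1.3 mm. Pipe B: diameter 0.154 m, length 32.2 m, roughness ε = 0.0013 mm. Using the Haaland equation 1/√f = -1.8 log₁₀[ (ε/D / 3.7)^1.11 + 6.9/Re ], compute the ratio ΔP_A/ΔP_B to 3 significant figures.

Pipe A: V = Q/A = 0.01311/0.007713 = 1.7 m/s; Re = 1.899e+04; ε/D = 0.0131; Haaland → f = 0.04415; ΔP_A = f(L/D)(ρV²/2) = 1.325e+04 Pa.
Pipe B: V = Q/A = 0.01311/0.01863 = 0.7039 m/s; Re = 1.222e+04; ε/D = 8.44e-06; Haaland → f = 0.02926; ΔP_B = f(L/D)(ρV²/2) = 1317 Pa.
ΔP_A/ΔP_B = 1.325e+04/1317 = 10.1.

ΔP_A/ΔP_B ≈ 10.1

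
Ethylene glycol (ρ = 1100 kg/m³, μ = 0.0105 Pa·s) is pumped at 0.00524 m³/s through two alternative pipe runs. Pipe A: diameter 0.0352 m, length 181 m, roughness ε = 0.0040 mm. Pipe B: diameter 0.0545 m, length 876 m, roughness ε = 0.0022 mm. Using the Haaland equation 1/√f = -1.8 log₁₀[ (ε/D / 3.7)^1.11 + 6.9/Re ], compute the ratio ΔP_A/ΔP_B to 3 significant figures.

Pipe A: V = Q/A = 0.00524/0.0009731 = 5.385 m/s; Re = 1.986e+04; ε/D = 0.000114; Haaland → f = 0.02598; ΔP_A = f(L/D)(ρV²/2) = 2.13e+06 Pa.
Pipe B: V = Q/A = 0.00524/0.002333 = 2.246 m/s; Re = 1.282e+04; ε/D = 4.04e-05; Haaland → f = 0.02892; ΔP_B = f(L/D)(ρV²/2) = 1.29e+06 Pa.
ΔP_A/ΔP_B = 2.13e+06/1.29e+06 = 1.65.

ΔP_A/ΔP_B ≈ 1.65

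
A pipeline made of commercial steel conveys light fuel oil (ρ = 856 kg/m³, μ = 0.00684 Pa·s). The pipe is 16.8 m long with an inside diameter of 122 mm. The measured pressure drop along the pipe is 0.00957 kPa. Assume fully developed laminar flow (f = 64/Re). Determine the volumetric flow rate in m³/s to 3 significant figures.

Q ≈ 4.53×10^-4 m³/s

For laminar flow, f = 64/Re with Re = ρVD/μ, so Darcy-Weisbach reduces to ΔP = 32μLV/D². Solving for V: V = ΔP·D²/(32μL) = 9.57·(0.122)²/(32·0.00684·16.8) = 0.03874 m/s.
Check: Re = ρVD/μ = 856·0.03874·0.122/0.00684 = 591.4 < 2300, so the laminar assumption holds.
Q = V·A = 0.03874·(π/4·0.122²) = 0.0004528 m³/s = 4.53×10^-4 m³/s.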